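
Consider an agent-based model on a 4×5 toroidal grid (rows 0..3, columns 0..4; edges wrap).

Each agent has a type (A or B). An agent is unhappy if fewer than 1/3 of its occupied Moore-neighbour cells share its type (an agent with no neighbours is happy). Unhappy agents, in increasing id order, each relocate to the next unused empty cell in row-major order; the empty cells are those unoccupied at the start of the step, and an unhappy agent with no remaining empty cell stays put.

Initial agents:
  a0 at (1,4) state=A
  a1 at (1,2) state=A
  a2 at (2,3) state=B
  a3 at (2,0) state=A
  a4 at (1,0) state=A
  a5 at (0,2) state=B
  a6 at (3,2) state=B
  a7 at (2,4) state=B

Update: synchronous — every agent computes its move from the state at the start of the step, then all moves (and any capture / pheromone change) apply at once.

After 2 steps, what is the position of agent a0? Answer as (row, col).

t=1: a0@(1,4):A a1@(0,0):A a2@(2,3):B a3@(2,0):A a4@(1,0):A a5@(0,2):B a6@(3,2):B a7@(0,1):B
t=2: (unchanged — steady state)

(1, 4)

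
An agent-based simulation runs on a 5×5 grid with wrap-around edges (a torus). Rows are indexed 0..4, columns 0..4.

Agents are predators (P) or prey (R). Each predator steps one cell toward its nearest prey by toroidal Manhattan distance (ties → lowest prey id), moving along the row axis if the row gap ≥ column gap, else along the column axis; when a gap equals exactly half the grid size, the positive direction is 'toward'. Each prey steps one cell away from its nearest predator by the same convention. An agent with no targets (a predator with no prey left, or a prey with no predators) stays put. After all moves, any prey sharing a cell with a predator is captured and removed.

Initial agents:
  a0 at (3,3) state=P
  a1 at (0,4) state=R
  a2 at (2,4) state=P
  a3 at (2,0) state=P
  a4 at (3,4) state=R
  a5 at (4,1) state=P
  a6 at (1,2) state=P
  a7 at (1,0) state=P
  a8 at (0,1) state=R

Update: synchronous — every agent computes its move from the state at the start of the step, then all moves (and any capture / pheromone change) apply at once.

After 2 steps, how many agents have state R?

2

t=1: a0@(3,4):P a1@(4,4):R a2@(3,4):P a3@(3,0):P a5@(0,1):P a6@(0,2):P a7@(0,0):P a8@(1,1):R
t=2: a0@(4,4):P a1@(0,4):R a2@(4,4):P a3@(4,0):P a5@(1,1):P a6@(1,2):P a7@(4,0):P a8@(2,1):R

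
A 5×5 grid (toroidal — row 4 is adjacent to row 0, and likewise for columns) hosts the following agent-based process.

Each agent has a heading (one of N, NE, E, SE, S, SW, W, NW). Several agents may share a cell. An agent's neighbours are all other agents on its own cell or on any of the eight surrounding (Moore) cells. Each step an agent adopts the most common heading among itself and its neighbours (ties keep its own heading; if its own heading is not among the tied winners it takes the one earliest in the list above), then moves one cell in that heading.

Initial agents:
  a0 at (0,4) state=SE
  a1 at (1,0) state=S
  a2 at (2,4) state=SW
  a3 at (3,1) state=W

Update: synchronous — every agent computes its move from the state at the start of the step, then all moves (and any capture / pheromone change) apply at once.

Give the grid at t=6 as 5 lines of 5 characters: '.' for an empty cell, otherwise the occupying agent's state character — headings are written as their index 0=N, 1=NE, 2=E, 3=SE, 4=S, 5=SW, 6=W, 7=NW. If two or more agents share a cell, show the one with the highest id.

t=1: a0@(1,0):SE a1@(2,0):S a2@(3,3):SW a3@(3,0):W
t=2: a0@(2,1):SE a1@(3,0):S a2@(4,2):SW a3@(3,4):W
t=3: a0@(3,2):SE a1@(4,0):S a2@(0,1):SW a3@(3,3):W
t=4: a0@(4,3):SE a1@(0,0):S a2@(1,0):SW a3@(3,2):W
t=5: a0@(0,4):SE a1@(1,0):S a2@(2,4):SW a3@(3,1):W
t=6: a0@(1,0):SE a1@(2,0):S a2@(3,3):SW a3@(3,0):W

.....
3....
4....
6..5.
.....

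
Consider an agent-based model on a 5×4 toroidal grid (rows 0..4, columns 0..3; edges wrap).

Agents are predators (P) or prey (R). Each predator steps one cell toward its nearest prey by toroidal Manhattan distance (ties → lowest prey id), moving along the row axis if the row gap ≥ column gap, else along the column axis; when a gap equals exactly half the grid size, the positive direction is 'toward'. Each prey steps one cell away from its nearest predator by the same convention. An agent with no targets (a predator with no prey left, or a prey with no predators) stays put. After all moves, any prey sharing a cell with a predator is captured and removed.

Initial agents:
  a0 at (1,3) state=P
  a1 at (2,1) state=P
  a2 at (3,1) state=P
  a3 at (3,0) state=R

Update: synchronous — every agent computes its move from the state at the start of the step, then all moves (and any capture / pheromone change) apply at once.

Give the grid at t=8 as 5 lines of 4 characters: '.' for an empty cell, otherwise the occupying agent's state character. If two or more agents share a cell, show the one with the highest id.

...R
....
....
....
..PP

t=1: a0@(2,3):P a1@(3,1):P a2@(3,0):P a3@(3,3):R
t=2: a0@(3,3):P a1@(3,2):P a2@(3,3):P a3@(4,3):R
t=3: a0@(4,3):P a1@(4,2):P a2@(4,3):P a3@(0,3):R
t=4: a0@(0,3):P a1@(0,2):P a2@(0,3):P a3@(1,3):R
t=5: a0@(1,3):P a1@(1,2):P a2@(1,3):P a3@(2,3):R
t=6: a0@(2,3):P a1@(2,2):P a2@(2,3):P a3@(3,3):R
t=7: a0@(3,3):P a1@(3,2):P a2@(3,3):P a3@(4,3):R
t=8: a0@(4,3):P a1@(4,2):P a2@(4,3):P a3@(0,3):R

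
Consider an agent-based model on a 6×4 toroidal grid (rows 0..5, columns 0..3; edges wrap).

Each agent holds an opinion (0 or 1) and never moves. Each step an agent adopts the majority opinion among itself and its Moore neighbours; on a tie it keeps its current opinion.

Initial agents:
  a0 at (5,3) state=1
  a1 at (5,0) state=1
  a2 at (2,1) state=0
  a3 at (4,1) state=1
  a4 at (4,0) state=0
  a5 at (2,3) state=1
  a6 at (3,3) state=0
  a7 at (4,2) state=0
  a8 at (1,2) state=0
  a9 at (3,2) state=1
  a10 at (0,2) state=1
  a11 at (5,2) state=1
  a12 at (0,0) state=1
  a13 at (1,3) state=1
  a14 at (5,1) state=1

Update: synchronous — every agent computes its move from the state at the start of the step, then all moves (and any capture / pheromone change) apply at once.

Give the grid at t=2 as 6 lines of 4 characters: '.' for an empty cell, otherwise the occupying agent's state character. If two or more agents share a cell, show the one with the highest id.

1.1.
..11
.1.1
..11
111.
1111

t=1: a0@(5,3):1 a1@(5,0):1 a2@(2,1):0 a3@(4,1):1 a4@(4,0):1 a5@(2,3):1 a6@(3,3):0 a7@(4,2):1 a8@(1,2):1 a9@(3,2):1 a10@(0,2):1 a11@(5,2):1 a12@(0,0):1 a13@(1,3):1 a14@(5,1):1
t=2: a0@(5,3):1 a1@(5,0):1 a2@(2,1):1 a3@(4,1):1 a4@(4,0):1 a5@(2,3):1 a6@(3,3):1 a7@(4,2):1 a8@(1,2):1 a9@(3,2):1 a10@(0,2):1 a11@(5,2):1 a12@(0,0):1 a13@(1,3):1 a14@(5,1):1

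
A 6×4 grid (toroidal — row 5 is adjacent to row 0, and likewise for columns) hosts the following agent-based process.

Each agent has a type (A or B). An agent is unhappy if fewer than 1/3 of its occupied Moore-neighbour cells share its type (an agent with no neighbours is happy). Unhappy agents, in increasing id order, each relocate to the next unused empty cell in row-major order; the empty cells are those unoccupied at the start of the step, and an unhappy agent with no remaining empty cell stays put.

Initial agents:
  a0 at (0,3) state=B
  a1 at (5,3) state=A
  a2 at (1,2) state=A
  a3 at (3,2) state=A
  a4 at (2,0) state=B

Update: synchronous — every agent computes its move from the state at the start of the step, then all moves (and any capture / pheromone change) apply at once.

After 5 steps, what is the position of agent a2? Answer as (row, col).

(0, 2)

t=1: a0@(0,0):B a1@(0,1):A a2@(0,2):A a3@(3,2):A a4@(2,0):B
t=2: a0@(0,3):B a1@(0,1):A a2@(0,2):A a3@(3,2):A a4@(2,0):B
t=3: a0@(0,0):B a1@(0,1):A a2@(0,2):A a3@(3,2):A a4@(2,0):B
t=4: a0@(0,3):B a1@(0,1):A a2@(0,2):A a3@(3,2):A a4@(2,0):B
t=5: a0@(0,0):B a1@(0,1):A a2@(0,2):A a3@(3,2):A a4@(2,0):B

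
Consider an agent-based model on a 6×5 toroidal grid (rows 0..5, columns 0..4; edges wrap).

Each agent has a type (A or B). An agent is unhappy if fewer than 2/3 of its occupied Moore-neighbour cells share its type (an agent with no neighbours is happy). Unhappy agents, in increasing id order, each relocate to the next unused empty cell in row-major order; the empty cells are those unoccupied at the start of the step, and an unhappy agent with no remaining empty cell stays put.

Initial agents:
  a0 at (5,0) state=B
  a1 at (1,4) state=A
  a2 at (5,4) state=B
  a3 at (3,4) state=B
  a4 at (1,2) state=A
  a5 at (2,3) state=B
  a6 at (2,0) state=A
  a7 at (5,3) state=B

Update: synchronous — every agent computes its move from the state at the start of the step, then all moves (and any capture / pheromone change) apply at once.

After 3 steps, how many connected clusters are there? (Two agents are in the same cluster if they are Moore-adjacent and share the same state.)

t=1: a0@(5,0):B a1@(0,0):A a2@(5,4):B a3@(0,1):B a4@(0,2):A a5@(0,3):B a6@(0,4):A a7@(5,3):B
t=2: a0@(1,0):B a1@(1,1):A a2@(1,2):B a3@(1,3):B a4@(1,4):A a5@(2,0):B a6@(2,1):A a7@(2,2):B
t=3: a0@(0,0):B a1@(0,1):A a2@(0,2):B a3@(1,3):B a4@(0,3):A a5@(0,4):B a6@(2,3):A a7@(2,4):B

4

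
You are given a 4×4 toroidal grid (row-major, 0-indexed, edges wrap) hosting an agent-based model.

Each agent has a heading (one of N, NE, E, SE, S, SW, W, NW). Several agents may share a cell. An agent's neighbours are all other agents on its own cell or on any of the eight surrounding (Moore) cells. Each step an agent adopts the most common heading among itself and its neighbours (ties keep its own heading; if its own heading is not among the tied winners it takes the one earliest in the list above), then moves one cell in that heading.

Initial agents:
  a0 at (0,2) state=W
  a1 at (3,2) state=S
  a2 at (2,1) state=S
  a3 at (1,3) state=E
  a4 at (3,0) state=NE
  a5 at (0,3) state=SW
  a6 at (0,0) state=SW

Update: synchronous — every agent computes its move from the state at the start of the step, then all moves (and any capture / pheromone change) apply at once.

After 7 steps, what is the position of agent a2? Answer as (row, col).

(1, 0)

t=1: a0@(0,1):W a1@(0,2):S a2@(3,1):S a3@(2,2):SW a4@(0,3):SW a5@(1,2):SW a6@(1,3):SW
t=2: a0@(1,1):S a1@(1,1):SW a2@(0,1):S a3@(3,1):SW a4@(1,2):SW a5@(2,1):SW a6@(2,2):SW
t=3: a0@(2,0):SW a1@(2,0):SW a2@(1,0):SW a3@(0,0):SW a4@(2,1):SW a5@(3,0):SW a6@(3,1):SW
t=4: a0@(3,3):SW a1@(3,3):SW a2@(2,3):SW a3@(1,3):SW a4@(3,0):SW a5@(0,3):SW a6@(0,0):SW
t=5: a0@(0,2):SW a1@(0,2):SW a2@(3,2):SW a3@(2,2):SW a4@(0,3):SW a5@(1,2):SW a6@(1,3):SW
t=6: a0@(1,1):SW a1@(1,1):SW a2@(0,1):SW a3@(3,1):SW a4@(1,2):SW a5@(2,1):SW a6@(2,2):SW
t=7: a0@(2,0):SW a1@(2,0):SW a2@(1,0):SW a3@(0,0):SW a4@(2,1):SW a5@(3,0):SW a6@(3,1):SW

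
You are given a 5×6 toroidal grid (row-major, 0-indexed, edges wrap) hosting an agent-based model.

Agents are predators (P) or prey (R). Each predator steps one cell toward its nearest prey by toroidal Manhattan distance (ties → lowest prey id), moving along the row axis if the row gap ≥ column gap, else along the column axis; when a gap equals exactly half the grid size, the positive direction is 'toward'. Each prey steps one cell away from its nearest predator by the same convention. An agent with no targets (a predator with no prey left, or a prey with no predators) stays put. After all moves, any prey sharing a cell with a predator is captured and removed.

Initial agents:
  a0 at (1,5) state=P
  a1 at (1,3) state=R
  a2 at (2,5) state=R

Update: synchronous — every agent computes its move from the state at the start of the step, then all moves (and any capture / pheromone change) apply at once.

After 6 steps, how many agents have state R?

t=1: a0@(2,5):P a1@(1,2):R a2@(3,5):R
t=2: a0@(3,5):P a1@(1,1):R a2@(4,5):R
t=3: a0@(4,5):P a1@(0,1):R a2@(0,5):R
t=4: a0@(0,5):P a1@(0,2):R a2@(1,5):R
t=5: a0@(1,5):P a1@(0,1):R a2@(2,5):R
t=6: a0@(2,5):P a1@(0,2):R a2@(3,5):R

2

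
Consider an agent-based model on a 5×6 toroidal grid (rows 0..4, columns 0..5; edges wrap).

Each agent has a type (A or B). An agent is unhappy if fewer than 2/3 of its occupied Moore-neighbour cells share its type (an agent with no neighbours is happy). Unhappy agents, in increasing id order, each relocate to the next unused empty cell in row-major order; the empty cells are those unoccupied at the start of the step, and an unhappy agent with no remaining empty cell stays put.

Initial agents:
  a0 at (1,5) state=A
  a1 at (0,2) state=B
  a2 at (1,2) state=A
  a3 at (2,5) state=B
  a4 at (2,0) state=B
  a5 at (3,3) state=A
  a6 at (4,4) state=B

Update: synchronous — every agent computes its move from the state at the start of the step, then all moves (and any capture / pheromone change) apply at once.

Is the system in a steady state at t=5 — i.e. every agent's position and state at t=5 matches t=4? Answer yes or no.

no

t=1: a0@(0,0):A a1@(0,1):B a2@(0,3):A a3@(0,4):B a4@(0,5):B a5@(1,0):A a6@(1,1):B
t=2: a0@(0,2):A a1@(1,2):B a2@(1,3):A a3@(1,4):B a4@(1,5):B a5@(2,0):A a6@(2,1):B
t=3: a0@(0,0):A a1@(0,1):B a2@(0,3):A a3@(0,4):B a4@(0,5):B a5@(1,0):A a6@(1,1):B
t=4: a0@(0,2):A a1@(1,2):B a2@(1,3):A a3@(1,4):B a4@(1,5):B a5@(2,0):A a6@(2,1):B
t=5: a0@(0,0):A a1@(0,1):B a2@(0,3):A a3@(0,4):B a4@(0,5):B a5@(1,0):A a6@(1,1):B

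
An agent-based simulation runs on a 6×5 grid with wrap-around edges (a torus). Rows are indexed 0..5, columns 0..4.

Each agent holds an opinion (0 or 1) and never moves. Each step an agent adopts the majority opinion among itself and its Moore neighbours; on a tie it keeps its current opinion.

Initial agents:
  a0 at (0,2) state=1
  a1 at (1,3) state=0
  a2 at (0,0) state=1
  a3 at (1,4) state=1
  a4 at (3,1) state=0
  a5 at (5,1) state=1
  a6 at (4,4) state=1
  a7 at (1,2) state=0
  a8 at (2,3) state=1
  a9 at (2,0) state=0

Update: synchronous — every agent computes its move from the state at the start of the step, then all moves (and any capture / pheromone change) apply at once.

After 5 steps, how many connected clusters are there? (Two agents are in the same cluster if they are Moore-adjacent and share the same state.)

t=1: a0@(0,2):1 a1@(1,3):1 a2@(0,0):1 a3@(1,4):1 a4@(3,1):0 a5@(5,1):1 a6@(4,4):1 a7@(1,2):0 a8@(2,3):1 a9@(2,0):0
t=2: a0@(0,2):1 a1@(1,3):1 a2@(0,0):1 a3@(1,4):1 a4@(3,1):0 a5@(5,1):1 a6@(4,4):1 a7@(1,2):1 a8@(2,3):1 a9@(2,0):0
t=3: (unchanged — steady state)

3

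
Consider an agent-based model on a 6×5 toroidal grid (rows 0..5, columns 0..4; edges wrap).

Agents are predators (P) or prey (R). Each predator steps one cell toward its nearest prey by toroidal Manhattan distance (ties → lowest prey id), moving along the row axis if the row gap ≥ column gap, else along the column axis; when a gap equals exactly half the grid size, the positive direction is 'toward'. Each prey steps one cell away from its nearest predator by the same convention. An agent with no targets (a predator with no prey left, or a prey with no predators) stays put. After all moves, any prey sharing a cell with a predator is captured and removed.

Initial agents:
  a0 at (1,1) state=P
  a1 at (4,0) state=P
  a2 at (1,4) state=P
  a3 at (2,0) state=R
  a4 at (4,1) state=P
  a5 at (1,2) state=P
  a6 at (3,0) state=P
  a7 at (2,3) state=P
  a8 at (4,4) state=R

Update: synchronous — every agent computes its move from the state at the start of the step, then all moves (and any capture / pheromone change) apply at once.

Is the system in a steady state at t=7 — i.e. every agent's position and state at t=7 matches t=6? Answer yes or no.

t=1: a0@(2,1):P a1@(4,4):P a2@(2,4):P a3@(1,0):R a4@(4,0):P a5@(1,1):P a6@(2,0):P a7@(2,4):P a8@(4,3):R
t=2: a0@(1,1):P a1@(4,3):P a2@(1,4):P a4@(4,4):P a5@(1,0):P a6@(1,0):P a7@(1,4):P a8@(4,2):R
t=3: a0@(2,1):P a1@(4,2):P a2@(2,4):P a4@(4,3):P a5@(2,0):P a6@(2,0):P a7@(2,4):P a8@(4,1):R
t=4: a0@(3,1):P a1@(4,1):P a2@(3,4):P a4@(4,2):P a5@(3,0):P a6@(3,0):P a7@(3,4):P a8@(4,0):R
t=5: a0@(4,1):P a1@(4,0):P a2@(4,4):P a4@(4,1):P a5@(4,0):P a6@(4,0):P a7@(4,4):P
t=6: (unchanged — steady state)

yes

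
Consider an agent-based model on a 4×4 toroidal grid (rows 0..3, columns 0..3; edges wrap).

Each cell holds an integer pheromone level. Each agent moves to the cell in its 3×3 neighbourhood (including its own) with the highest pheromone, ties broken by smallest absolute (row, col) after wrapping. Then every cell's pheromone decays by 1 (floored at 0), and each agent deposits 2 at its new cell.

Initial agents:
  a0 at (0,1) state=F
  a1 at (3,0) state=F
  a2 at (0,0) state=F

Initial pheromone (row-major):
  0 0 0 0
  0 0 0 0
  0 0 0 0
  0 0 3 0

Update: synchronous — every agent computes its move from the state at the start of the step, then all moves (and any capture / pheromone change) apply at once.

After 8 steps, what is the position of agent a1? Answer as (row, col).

(0, 0)

t=1: a0@(3,2) a1@(0,0) a2@(0,0) | pheromone: 4 0 0 0 / 0 0 0 0 / 0 0 0 0 / 0 0 4 0
t=2: a0@(3,2) a1@(0,0) a2@(0,0) | pheromone: 7 0 0 0 / 0 0 0 0 / 0 0 0 0 / 0 0 5 0
t=3: a0@(3,2) a1@(0,0) a2@(0,0) | pheromone: 10 0 0 0 / 0 0 0 0 / 0 0 0 0 / 0 0 6 0
t=4: a0@(3,2) a1@(0,0) a2@(0,0) | pheromone: 13 0 0 0 / 0 0 0 0 / 0 0 0 0 / 0 0 7 0
t=5: a0@(3,2) a1@(0,0) a2@(0,0) | pheromone: 16 0 0 0 / 0 0 0 0 / 0 0 0 0 / 0 0 8 0
t=6: a0@(3,2) a1@(0,0) a2@(0,0) | pheromone: 19 0 0 0 / 0 0 0 0 / 0 0 0 0 / 0 0 9 0
t=7: a0@(3,2) a1@(0,0) a2@(0,0) | pheromone: 22 0 0 0 / 0 0 0 0 / 0 0 0 0 / 0 0 10 0
t=8: a0@(3,2) a1@(0,0) a2@(0,0) | pheromone: 25 0 0 0 / 0 0 0 0 / 0 0 0 0 / 0 0 11 0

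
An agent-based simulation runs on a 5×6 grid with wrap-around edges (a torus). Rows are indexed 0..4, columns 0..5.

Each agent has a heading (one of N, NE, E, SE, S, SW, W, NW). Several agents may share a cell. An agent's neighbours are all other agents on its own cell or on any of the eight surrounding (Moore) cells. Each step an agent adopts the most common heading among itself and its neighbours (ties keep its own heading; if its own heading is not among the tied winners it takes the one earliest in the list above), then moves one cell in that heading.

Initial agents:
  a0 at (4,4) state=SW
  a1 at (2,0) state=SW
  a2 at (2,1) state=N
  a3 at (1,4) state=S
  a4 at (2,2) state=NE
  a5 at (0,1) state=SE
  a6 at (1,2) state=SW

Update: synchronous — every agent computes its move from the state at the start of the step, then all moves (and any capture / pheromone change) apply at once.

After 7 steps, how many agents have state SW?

t=1: a0@(0,3):SW a1@(3,5):SW a2@(3,0):SW a3@(2,4):S a4@(1,3):NE a5@(1,2):SE a6@(2,1):SW
t=2: a0@(1,2):SW a1@(4,4):SW a2@(4,5):SW a3@(3,4):S a4@(0,4):NE a5@(2,1):SW a6@(3,0):SW
t=3: a0@(2,1):SW a1@(0,3):SW a2@(0,4):SW a3@(4,3):SW a4@(1,3):SW a5@(3,0):SW a6@(4,5):SW
t=4: a0@(3,0):SW a1@(1,2):SW a2@(1,3):SW a3@(0,2):SW a4@(2,2):SW a5@(4,5):SW a6@(0,4):SW
t=5: a0@(4,5):SW a1@(2,1):SW a2@(2,2):SW a3@(1,1):SW a4@(3,1):SW a5@(0,4):SW a6@(1,3):SW
t=6: a0@(0,4):SW a1@(3,0):SW a2@(3,1):SW a3@(2,0):SW a4@(4,0):SW a5@(1,3):SW a6@(2,2):SW
t=7: a0@(1,3):SW a1@(4,5):SW a2@(4,0):SW a3@(3,5):SW a4@(0,5):SW a5@(2,2):SW a6@(3,1):SW

7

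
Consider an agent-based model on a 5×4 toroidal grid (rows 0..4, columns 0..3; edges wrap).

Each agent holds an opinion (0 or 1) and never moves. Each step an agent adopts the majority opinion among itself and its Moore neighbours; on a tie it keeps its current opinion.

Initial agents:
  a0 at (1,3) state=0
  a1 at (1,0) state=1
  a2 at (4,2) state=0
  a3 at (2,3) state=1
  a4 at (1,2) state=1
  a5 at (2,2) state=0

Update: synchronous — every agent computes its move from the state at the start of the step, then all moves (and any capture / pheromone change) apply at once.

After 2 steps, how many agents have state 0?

1

t=1: a0@(1,3):1 a1@(1,0):1 a2@(4,2):0 a3@(2,3):1 a4@(1,2):1 a5@(2,2):0
t=2: a0@(1,3):1 a1@(1,0):1 a2@(4,2):0 a3@(2,3):1 a4@(1,2):1 a5@(2,2):1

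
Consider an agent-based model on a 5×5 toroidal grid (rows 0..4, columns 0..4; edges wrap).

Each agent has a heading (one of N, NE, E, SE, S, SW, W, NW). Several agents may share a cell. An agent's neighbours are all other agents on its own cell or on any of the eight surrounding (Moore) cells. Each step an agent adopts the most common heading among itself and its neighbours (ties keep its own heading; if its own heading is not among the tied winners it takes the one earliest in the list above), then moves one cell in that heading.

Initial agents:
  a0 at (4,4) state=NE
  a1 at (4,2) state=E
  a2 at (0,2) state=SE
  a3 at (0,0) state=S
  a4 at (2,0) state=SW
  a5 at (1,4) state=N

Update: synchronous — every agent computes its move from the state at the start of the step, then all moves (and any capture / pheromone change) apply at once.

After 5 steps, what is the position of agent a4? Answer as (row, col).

(2, 0)

t=1: a0@(3,0):NE a1@(4,3):E a2@(1,3):SE a3@(1,0):S a4@(3,4):SW a5@(0,4):N
t=2: a0@(2,1):NE a1@(4,4):E a2@(2,4):SE a3@(2,0):S a4@(4,3):SW a5@(4,4):N
t=3: a0@(1,2):NE a1@(4,0):E a2@(3,0):SE a3@(3,0):S a4@(0,2):SW a5@(3,4):N
t=4: a0@(0,3):NE a1@(4,1):E a2@(4,1):SE a3@(4,0):S a4@(1,1):SW a5@(2,4):N
t=5: a0@(4,4):NE a1@(4,2):E a2@(0,2):SE a3@(0,0):S a4@(2,0):SW a5@(1,4):N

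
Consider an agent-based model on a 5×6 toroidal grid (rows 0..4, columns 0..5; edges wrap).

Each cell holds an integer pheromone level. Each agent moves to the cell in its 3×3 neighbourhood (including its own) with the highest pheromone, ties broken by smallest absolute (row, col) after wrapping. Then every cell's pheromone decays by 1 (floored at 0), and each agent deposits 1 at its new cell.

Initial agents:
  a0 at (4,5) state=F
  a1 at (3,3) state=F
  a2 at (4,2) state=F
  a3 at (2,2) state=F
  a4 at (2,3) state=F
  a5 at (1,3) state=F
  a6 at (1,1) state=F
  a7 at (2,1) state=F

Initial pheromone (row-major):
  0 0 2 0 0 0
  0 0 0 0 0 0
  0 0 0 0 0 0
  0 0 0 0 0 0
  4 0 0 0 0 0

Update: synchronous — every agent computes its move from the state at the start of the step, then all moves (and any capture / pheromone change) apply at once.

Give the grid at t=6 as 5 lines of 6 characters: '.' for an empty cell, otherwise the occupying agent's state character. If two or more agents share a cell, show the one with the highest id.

t=1: a0@(4,0) a1@(2,2) a2@(0,2) a3@(1,1) a4@(1,2) a5@(0,2) a6@(0,2) a7@(1,0) | pheromone: 0 0 4 0 0 0 / 1 1 1 0 0 0 / 0 0 1 0 0 0 / 0 0 0 0 0 0 / 4 0 0 0 0 0
t=2: a0@(4,0) a1@(1,1) a2@(0,2) a3@(0,2) a4@(0,2) a5@(0,2) a6@(0,2) a7@(1,0) | pheromone: 0 0 8 0 0 0 / 1 1 0 0 0 0 / 0 0 0 0 0 0 / 0 0 0 0 0 0 / 4 0 0 0 0 0
t=3: a0@(4,0) a1@(0,2) a2@(0,2) a3@(0,2) a4@(0,2) a5@(0,2) a6@(0,2) a7@(1,0) | pheromone: 0 0 13 0 0 0 / 1 0 0 0 0 0 / 0 0 0 0 0 0 / 0 0 0 0 0 0 / 4 0 0 0 0 0
t=4: a0@(4,0) a1@(0,2) a2@(0,2) a3@(0,2) a4@(0,2) a5@(0,2) a6@(0,2) a7@(1,0) | pheromone: 0 0 18 0 0 0 / 1 0 0 0 0 0 / 0 0 0 0 0 0 / 0 0 0 0 0 0 / 4 0 0 0 0 0
t=5: a0@(4,0) a1@(0,2) a2@(0,2) a3@(0,2) a4@(0,2) a5@(0,2) a6@(0,2) a7@(1,0) | pheromone: 0 0 23 0 0 0 / 1 0 0 0 0 0 / 0 0 0 0 0 0 / 0 0 0 0 0 0 / 4 0 0 0 0 0
t=6: a0@(4,0) a1@(0,2) a2@(0,2) a3@(0,2) a4@(0,2) a5@(0,2) a6@(0,2) a7@(1,0) | pheromone: 0 0 28 0 0 0 / 1 0 0 0 0 0 / 0 0 0 0 0 0 / 0 0 0 0 0 0 / 4 0 0 0 0 0

..F...
F.....
......
......
F.....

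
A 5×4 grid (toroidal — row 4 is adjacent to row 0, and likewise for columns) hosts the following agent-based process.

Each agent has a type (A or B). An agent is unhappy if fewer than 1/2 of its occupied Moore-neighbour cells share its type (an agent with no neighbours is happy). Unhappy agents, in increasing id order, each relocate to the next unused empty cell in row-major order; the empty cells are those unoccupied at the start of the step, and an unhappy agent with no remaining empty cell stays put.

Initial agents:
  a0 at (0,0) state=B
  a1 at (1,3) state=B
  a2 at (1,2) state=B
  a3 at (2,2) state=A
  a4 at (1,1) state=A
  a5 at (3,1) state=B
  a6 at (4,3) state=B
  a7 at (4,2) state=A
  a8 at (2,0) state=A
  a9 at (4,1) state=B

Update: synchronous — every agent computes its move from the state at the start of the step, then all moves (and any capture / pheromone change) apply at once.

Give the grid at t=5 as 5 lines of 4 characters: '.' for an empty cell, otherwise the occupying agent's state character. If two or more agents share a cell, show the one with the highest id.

BB.B
.A.B
AAA.
....
.B.B

t=1: a0@(0,0):B a1@(1,3):B a2@(0,1):B a3@(0,2):A a4@(1,1):A a5@(0,3):B a6@(4,3):B a7@(1,0):A a8@(2,1):A a9@(4,1):B
t=2: a0@(0,0):B a1@(1,3):B a2@(1,2):B a3@(2,0):A a4@(1,1):A a5@(0,3):B a6@(4,3):B a7@(2,2):A a8@(2,1):A a9@(4,1):B
t=3: a0@(0,0):B a1@(1,3):B a2@(0,1):B a3@(2,0):A a4@(1,1):A a5@(0,3):B a6@(4,3):B a7@(2,2):A a8@(2,1):A a9@(4,1):B
t=4: (unchanged — steady state)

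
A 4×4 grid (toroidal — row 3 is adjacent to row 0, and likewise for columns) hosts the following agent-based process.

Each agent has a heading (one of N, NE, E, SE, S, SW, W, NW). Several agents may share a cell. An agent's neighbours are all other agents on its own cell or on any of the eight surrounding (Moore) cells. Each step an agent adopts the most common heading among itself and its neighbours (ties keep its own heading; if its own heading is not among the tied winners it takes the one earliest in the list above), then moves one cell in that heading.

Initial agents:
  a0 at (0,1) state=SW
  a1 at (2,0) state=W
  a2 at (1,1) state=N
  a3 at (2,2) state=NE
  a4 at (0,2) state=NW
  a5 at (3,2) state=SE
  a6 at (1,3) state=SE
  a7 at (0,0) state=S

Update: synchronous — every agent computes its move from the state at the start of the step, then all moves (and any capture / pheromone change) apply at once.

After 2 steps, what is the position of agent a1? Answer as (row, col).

(3, 0)

t=1: a0@(1,0):SW a1@(2,3):W a2@(0,1):N a3@(3,3):SE a4@(1,3):SE a5@(0,3):SE a6@(2,0):SE a7@(1,0):S
t=2: a0@(2,1):SE a1@(3,0):SE a2@(3,1):N a3@(0,0):SE a4@(2,0):SE a5@(1,0):SE a6@(3,1):SE a7@(2,1):SE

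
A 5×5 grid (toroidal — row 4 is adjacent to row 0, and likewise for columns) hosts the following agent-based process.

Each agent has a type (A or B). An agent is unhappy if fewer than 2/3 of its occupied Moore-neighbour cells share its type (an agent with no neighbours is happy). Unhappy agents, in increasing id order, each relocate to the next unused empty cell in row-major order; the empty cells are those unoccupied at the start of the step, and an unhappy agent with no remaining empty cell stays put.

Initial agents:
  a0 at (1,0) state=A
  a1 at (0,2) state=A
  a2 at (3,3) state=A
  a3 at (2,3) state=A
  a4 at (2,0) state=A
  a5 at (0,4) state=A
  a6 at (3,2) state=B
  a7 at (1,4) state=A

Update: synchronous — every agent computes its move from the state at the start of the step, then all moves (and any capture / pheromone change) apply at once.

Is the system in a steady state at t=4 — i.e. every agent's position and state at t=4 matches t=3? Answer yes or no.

t=1: a0@(1,0):A a1@(0,2):A a2@(0,0):A a3@(2,3):A a4@(2,0):A a5@(0,4):A a6@(0,1):B a7@(1,4):A
t=2: a0@(1,0):A a1@(0,3):A a2@(0,0):A a3@(2,3):A a4@(2,0):A a5@(0,4):A a6@(1,1):B a7@(1,4):A
t=3: a0@(1,0):A a1@(0,3):A a2@(0,0):A a3@(2,3):A a4@(2,0):A a5@(0,4):A a6@(0,1):B a7@(1,4):A
t=4: a0@(1,0):A a1@(0,3):A a2@(0,0):A a3@(2,3):A a4@(2,0):A a5@(0,4):A a6@(0,2):B a7@(1,4):A

no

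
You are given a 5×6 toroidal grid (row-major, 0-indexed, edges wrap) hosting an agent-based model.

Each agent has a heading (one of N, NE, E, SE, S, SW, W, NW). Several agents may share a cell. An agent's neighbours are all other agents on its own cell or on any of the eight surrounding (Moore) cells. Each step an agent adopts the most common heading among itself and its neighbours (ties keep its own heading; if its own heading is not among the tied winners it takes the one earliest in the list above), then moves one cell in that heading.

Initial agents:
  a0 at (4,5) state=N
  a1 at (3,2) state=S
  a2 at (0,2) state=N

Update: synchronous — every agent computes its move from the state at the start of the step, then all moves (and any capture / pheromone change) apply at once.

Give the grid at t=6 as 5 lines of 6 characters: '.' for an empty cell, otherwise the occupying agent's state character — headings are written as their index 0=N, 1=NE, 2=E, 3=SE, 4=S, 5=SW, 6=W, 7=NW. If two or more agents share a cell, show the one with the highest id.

t=1: a0@(3,5):N a1@(4,2):S a2@(4,2):N
t=2: a0@(2,5):N a1@(0,2):S a2@(3,2):N
t=3: a0@(1,5):N a1@(1,2):S a2@(2,2):N
t=4: a0@(0,5):N a1@(2,2):S a2@(1,2):N
t=5: a0@(4,5):N a1@(3,2):S a2@(0,2):N
t=6: a0@(3,5):N a1@(4,2):S a2@(4,2):N

......
......
......
.....0
..0...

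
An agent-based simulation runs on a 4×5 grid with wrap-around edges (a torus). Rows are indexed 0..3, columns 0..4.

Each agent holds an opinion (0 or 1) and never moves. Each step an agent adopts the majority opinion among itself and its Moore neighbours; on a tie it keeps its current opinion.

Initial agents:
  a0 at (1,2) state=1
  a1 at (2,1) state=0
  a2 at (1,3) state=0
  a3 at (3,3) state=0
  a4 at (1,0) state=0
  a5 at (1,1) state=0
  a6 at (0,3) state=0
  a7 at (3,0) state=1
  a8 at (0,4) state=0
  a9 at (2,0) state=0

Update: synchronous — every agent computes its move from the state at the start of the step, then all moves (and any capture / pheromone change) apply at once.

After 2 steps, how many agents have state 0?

10

t=1: a0@(1,2):0 a1@(2,1):0 a2@(1,3):0 a3@(3,3):0 a4@(1,0):0 a5@(1,1):0 a6@(0,3):0 a7@(3,0):0 a8@(0,4):0 a9@(2,0):0
t=2: (unchanged — steady state)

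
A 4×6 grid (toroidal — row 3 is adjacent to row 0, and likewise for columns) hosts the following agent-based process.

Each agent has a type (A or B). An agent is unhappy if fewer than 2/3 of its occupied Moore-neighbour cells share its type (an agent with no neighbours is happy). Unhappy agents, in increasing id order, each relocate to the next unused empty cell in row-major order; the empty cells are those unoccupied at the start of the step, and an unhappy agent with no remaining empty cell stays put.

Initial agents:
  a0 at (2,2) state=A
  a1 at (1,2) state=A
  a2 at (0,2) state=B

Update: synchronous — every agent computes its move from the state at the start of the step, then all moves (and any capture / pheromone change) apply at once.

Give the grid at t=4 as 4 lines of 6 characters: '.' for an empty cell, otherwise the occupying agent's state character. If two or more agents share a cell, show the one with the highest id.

t=1: a0@(2,2):A a1@(0,0):A a2@(0,1):B
t=2: a0@(2,2):A a1@(0,2):A a2@(0,3):B
t=3: a0@(2,2):A a1@(0,0):A a2@(0,1):B
t=4: a0@(2,2):A a1@(0,2):A a2@(0,3):B

..AB..
......
..A...
......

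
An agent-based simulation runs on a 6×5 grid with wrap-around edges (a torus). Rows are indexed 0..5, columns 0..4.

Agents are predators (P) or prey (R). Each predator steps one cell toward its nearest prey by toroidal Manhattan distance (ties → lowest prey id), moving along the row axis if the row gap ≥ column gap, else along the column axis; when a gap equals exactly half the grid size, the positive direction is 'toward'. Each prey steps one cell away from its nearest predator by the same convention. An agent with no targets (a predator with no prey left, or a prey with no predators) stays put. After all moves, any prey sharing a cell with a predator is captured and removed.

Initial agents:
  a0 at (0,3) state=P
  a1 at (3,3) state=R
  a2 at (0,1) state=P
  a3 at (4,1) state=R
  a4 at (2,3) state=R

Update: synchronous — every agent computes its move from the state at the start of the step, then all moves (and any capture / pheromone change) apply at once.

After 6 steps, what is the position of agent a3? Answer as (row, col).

(5, 0)

t=1: a0@(1,3):P a1@(2,3):R a2@(5,1):P a3@(3,1):R a4@(3,3):R
t=2: a0@(2,3):P a1@(3,3):R a2@(4,1):P a3@(2,1):R a4@(4,3):R
t=3: a0@(3,3):P a1@(4,3):R a2@(3,1):P a3@(2,0):R a4@(5,3):R
t=4: a0@(4,3):P a1@(5,3):R a2@(2,1):P a3@(1,0):R a4@(0,3):R
t=5: a0@(5,3):P a1@(0,3):R a2@(1,1):P a3@(0,0):R a4@(1,3):R
t=6: a0@(0,3):P a1@(1,3):R a2@(0,1):P a3@(5,0):R a4@(2,3):R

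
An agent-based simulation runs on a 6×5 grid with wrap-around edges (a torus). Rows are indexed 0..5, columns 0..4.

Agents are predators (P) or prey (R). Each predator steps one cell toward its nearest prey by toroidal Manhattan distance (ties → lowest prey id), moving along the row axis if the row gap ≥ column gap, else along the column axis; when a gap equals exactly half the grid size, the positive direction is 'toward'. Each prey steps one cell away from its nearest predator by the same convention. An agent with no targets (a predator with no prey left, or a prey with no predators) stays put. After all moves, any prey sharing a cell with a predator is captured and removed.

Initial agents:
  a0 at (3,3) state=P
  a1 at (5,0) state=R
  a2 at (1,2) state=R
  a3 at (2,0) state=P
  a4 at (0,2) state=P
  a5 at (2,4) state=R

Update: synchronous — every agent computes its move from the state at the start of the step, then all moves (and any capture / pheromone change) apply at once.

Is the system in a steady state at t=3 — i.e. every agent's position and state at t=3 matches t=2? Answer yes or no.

t=1: a0@(2,3):P a1@(4,0):R a2@(2,2):R a3@(2,4):P a4@(1,2):P
t=2: a0@(2,2):P a1@(5,0):R a2@(2,1):R a3@(2,3):P a4@(2,2):P
t=3: a0@(2,1):P a1@(4,0):R a2@(2,0):R a3@(2,2):P a4@(2,1):P

no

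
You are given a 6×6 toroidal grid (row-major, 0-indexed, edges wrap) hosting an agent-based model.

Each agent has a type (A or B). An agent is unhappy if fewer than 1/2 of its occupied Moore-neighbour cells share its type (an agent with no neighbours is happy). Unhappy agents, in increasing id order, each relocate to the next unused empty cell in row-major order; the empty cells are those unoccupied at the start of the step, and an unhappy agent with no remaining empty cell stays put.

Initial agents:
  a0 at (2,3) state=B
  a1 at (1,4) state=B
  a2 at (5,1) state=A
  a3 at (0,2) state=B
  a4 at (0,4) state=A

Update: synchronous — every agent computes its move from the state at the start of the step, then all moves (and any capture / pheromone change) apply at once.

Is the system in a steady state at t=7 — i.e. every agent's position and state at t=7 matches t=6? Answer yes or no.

yes

t=1: a0@(2,3):B a1@(1,4):B a2@(0,0):A a3@(0,1):B a4@(0,3):A
t=2: a0@(2,3):B a1@(1,4):B a2@(0,2):A a3@(0,4):B a4@(0,5):A
t=3: a0@(2,3):B a1@(1,4):B a2@(0,2):A a3@(0,4):B a4@(0,0):A
t=4: (unchanged — steady state)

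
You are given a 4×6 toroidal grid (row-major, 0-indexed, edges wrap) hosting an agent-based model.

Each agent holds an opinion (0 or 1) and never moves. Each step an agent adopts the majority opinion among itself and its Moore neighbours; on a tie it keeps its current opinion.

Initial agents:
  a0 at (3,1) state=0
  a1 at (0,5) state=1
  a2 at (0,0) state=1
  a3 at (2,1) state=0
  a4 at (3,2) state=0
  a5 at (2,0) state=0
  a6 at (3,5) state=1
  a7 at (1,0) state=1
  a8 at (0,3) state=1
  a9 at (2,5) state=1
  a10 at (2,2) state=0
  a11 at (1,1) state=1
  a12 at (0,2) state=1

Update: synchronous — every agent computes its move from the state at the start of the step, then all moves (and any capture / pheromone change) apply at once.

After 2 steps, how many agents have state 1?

t=1: a0@(3,1):0 a1@(0,5):1 a2@(0,0):1 a3@(2,1):0 a4@(3,2):0 a5@(2,0):1 a6@(3,5):1 a7@(1,0):1 a8@(0,3):1 a9@(2,5):1 a10@(2,2):0 a11@(1,1):1 a12@(0,2):1
t=2: (unchanged — steady state)

9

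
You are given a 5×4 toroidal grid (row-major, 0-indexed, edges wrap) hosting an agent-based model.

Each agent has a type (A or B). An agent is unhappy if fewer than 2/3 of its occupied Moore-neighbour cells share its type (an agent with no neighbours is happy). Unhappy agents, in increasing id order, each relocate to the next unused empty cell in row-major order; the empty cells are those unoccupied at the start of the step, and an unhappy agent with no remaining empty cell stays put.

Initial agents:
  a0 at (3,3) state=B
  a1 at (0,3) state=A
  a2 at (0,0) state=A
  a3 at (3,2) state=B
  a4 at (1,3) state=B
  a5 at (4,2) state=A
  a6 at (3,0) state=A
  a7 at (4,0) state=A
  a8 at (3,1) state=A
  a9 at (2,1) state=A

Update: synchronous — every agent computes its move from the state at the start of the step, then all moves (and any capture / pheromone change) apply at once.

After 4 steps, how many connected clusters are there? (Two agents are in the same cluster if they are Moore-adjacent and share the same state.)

2

t=1: a0@(0,1):B a1@(0,3):A a2@(0,0):A a3@(0,2):B a4@(1,0):B a5@(1,1):A a6@(3,0):A a7@(4,0):A a8@(3,1):A a9@(2,1):A
t=2: a0@(1,2):B a1@(1,3):A a2@(2,0):A a3@(2,2):B a4@(2,3):B a5@(3,2):A a6@(3,0):A a7@(4,0):A a8@(3,1):A a9@(2,1):A
t=3: a0@(0,0):B a1@(0,1):A a2@(2,0):A a3@(0,2):B a4@(0,3):B a5@(1,0):A a6@(3,0):A a7@(4,0):A a8@(3,1):A a9@(2,1):A
t=4: a0@(1,1):B a1@(1,2):A a2@(2,0):A a3@(1,3):B a4@(2,2):B a5@(2,3):A a6@(3,0):A a7@(3,2):A a8@(3,1):A a9@(2,1):A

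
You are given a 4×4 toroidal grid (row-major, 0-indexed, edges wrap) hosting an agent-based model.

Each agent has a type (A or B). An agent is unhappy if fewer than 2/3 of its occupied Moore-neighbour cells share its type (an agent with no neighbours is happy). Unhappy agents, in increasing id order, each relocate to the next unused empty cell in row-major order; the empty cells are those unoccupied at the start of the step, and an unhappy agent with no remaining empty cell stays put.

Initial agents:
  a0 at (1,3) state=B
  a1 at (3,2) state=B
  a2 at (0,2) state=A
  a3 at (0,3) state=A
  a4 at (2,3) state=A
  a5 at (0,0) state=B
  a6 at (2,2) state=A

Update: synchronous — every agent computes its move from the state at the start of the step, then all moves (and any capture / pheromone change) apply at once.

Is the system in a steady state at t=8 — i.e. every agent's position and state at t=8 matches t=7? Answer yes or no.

no

t=1: a0@(0,1):B a1@(1,0):B a2@(1,1):A a3@(1,2):A a4@(2,0):A a5@(2,1):B a6@(3,0):A
t=2: a0@(0,0):B a1@(0,2):B a2@(0,3):A a3@(1,3):A a4@(2,2):A a5@(2,3):B a6@(3,1):A
t=3: a0@(0,1):B a1@(1,0):B a2@(1,1):A a3@(1,2):A a4@(2,2):A a5@(2,0):B a6@(2,1):A
t=4: a0@(0,0):B a1@(0,2):B a2@(0,3):A a3@(1,2):A a4@(2,2):A a5@(1,3):B a6@(2,3):A
t=5: a0@(0,1):B a1@(1,0):B a2@(1,1):A a3@(2,0):A a4@(2,2):A a5@(2,1):B a6@(2,3):A
t=6: a0@(0,0):B a1@(0,2):B a2@(0,3):A a3@(1,2):A a4@(2,2):A a5@(1,3):B a6@(2,3):A
t=7: a0@(0,1):B a1@(1,0):B a2@(1,1):A a3@(2,0):A a4@(2,2):A a5@(2,1):B a6@(2,3):A
t=8: a0@(0,0):B a1@(0,2):B a2@(0,3):A a3@(1,2):A a4@(2,2):A a5@(1,3):B a6@(2,3):A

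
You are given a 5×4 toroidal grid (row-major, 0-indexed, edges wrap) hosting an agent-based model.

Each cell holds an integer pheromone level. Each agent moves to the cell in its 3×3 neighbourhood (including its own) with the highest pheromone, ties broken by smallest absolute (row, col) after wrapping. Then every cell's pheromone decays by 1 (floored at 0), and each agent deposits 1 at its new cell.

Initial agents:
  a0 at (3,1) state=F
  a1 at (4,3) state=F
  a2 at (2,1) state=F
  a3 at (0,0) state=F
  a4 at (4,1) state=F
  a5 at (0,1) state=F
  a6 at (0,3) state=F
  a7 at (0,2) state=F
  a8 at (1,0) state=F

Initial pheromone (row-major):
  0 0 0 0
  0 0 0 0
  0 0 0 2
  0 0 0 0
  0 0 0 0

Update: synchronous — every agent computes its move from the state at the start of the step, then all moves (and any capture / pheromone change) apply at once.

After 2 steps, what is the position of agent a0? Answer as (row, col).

(2, 3)

t=1: a0@(2,0) a1@(0,0) a2@(1,0) a3@(0,0) a4@(0,0) a5@(0,0) a6@(0,0) a7@(0,1) a8@(2,3) | pheromone: 5 1 0 0 / 1 0 0 0 / 1 0 0 2 / 0 0 0 0 / 0 0 0 0
t=2: a0@(2,3) a1@(0,0) a2@(0,0) a3@(0,0) a4@(0,0) a5@(0,0) a6@(0,0) a7@(0,0) a8@(2,3) | pheromone: 11 0 0 0 / 0 0 0 0 / 0 0 0 3 / 0 0 0 0 / 0 0 0 0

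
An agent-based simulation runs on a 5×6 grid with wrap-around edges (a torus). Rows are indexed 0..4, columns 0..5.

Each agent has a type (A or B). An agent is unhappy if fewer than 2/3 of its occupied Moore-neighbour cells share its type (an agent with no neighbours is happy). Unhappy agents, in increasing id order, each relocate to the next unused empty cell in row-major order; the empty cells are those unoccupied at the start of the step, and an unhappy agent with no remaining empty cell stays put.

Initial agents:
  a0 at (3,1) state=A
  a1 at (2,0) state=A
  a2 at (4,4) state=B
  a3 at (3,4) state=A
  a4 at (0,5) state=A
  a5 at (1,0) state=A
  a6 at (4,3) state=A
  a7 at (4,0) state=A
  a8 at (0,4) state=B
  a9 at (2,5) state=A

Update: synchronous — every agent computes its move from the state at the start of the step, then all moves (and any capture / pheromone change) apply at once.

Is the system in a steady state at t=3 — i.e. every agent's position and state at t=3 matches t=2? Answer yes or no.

no

t=1: a0@(3,1):A a1@(2,0):A a2@(0,0):B a3@(3,4):A a4@(0,1):A a5@(1,0):A a6@(0,2):A a7@(4,0):A a8@(0,3):B a9@(2,5):A
t=2: a0@(3,1):A a1@(2,0):A a2@(0,4):B a3@(3,4):A a4@(0,1):A a5@(1,0):A a6@(0,5):A a7@(4,0):A a8@(1,1):B a9@(2,5):A
t=3: a0@(3,1):A a1@(2,0):A a2@(0,0):B a3@(3,4):A a4@(0,1):A a5@(1,0):A a6@(0,5):A a7@(4,0):A a8@(0,2):B a9@(2,5):A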